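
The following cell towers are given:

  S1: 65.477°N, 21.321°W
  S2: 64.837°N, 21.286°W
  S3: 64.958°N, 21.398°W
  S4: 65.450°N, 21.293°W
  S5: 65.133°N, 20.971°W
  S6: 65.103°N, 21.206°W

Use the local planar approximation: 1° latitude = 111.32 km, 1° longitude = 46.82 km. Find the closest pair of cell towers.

S1 and S4

Pairwise distances:
S1–S4: √((-0.027·111.32)² + (0.028·46.82)²) = √(9.03387 + 1.71862) = 3.279 km
S5–S6: √((-0.030·111.32)² + (-0.235·46.82)²) = √(11.15293 + 121.05941) = 11.498 km
S2–S3: √((0.121·111.32)² + (-0.112·46.82)²) = √(181.43336 + 27.49786) = 14.454 km
S3–S6: √((0.145·111.32)² + (0.192·46.82)²) = √(260.54479 + 80.81003) = 18.476 km
S3–S5: √((0.175·111.32)² + (0.427·46.82)²) = √(379.50936 + 399.68566) = 27.914 km
S2–S6: √((0.266·111.32)² + (0.080·46.82)²) = √(876.81843 + 14.02952) = 29.847 km
S2–S5: √((0.296·111.32)² + (0.315·46.82)²) = √(1085.74995 + 217.51235) = 36.101 km
S4–S5: √((-0.317·111.32)² + (0.322·46.82)²) = √(1245.27400 + 227.28698) = 38.374 km
S4–S6: √((-0.347·111.32)² + (0.087·46.82)²) = √(1492.12547 + 16.59210) = 38.842 km
S1–S5: √((-0.344·111.32)² + (0.350·46.82)²) = √(1466.43656 + 268.53377) = 41.653 km
S1–S6: √((-0.374·111.32)² + (0.115·46.82)²) = √(1733.36331 + 28.99069) = 41.980 km
S3–S4: √((0.492·111.32)² + (0.105·46.82)²) = √(2999.69156 + 24.16804) = 54.990 km
S1–S3: √((-0.519·111.32)² + (-0.077·46.82)²) = √(3337.95987 + 12.99703) = 57.887 km
S2–S4: √((0.613·111.32)² + (-0.007·46.82)²) = √(4656.58296 + 0.10741) = 68.240 km
S1–S2: √((-0.640·111.32)² + (0.035·46.82)²) = √(5075.82153 + 2.68534) = 71.264 km
Closest pair: S1–S4 at 3.279 km.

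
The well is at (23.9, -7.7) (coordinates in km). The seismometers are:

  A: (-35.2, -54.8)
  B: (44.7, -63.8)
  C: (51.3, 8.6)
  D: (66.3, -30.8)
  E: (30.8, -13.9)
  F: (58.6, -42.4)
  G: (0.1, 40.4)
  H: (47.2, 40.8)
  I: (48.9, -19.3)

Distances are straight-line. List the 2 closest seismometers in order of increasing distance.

E, I

Distances from (23.9, -7.7):
A: 75.6 km
B: 59.8 km
C: 31.9 km
D: 48.3 km
E: 9.3 km
F: 49.1 km
G: 53.7 km
H: 53.8 km
I: 27.6 km
Sorted: E (9.3 km) < I (27.6 km) < C (31.9 km) < D (48.3 km) < …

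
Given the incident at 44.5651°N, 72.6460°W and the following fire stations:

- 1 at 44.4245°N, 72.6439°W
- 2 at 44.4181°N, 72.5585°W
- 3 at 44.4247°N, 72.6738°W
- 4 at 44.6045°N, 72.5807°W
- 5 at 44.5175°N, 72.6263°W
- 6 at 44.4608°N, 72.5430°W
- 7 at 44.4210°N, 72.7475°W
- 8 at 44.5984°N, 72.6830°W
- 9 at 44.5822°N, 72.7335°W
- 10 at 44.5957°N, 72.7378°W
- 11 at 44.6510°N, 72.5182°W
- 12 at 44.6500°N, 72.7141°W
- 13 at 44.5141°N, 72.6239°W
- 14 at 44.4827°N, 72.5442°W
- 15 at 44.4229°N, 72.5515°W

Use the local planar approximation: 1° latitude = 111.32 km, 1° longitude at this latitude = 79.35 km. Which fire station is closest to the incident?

Distances from 44.5651°N, 72.6460°W:
1: 15.6525 km
2: 17.7761 km
3: 15.7842 km
4: 6.7886 km
5: 5.5246 km
6: 14.1988 km
7: 17.9496 km
8: 4.7288 km
9: 7.1993 km
10: 8.0415 km
11: 13.9384 km
12: 10.8868 km
13: 5.9420 km
14: 12.2226 km
15: 17.5159 km
Minimum: 8 at 4.7288 km.

8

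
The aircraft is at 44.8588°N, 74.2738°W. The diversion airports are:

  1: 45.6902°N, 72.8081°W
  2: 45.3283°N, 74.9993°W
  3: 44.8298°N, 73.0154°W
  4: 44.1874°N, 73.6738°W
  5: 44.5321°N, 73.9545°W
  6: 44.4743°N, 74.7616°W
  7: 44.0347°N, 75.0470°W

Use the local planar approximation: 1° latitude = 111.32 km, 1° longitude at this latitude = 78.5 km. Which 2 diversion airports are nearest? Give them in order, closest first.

Distances from 44.8588°N, 74.2738°W:
1: √((0.8314·111.32)² + (1.4657·78.5)²) = √(8565.770527 + 13238.216801) = 147.6617 km
2: √((0.4695·111.32)² + (-0.7255·78.5)²) = √(2731.603047 + 3243.501828) = 77.2988 km
3: √((-0.0290·111.32)² + (1.2584·78.5)²) = √(10.421792 + 9758.357683) = 98.8371 km
4: √((-0.6714·111.32)² + (0.6000·78.5)²) = √(5586.104671 + 2218.410000) = 88.3432 km
5: √((-0.3267·111.32)² + (0.3193·78.5)²) = √(1322.649172 + 628.256732) = 44.1691 km
6: √((-0.3845·111.32)² + (-0.4878·78.5)²) = √(1832.057430 + 1466.300239) = 57.4313 km
7: √((-0.8241·111.32)² + (-0.7732·78.5)²) = √(8416.009627 + 3684.028694) = 110.0002 km
Sorted: 5 (44.1691 km) < 6 (57.4313 km) < 2 (77.2988 km) < 4 (88.3432 km) < …

5, 6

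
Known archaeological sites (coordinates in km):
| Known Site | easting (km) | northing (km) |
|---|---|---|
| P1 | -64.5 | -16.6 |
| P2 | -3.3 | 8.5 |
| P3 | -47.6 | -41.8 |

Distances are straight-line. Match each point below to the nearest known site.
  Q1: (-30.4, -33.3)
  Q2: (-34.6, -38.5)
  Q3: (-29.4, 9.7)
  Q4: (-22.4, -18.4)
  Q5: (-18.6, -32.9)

Q1 at (-30.4, -33.3):
  P1: 38.0 km
  P2: 49.8 km
  P3: 19.2 km
  → nearest: P3 (19.2 km)
Q2 at (-34.6, -38.5):
  P1: 37.1 km
  P2: 56.5 km
  P3: 13.4 km
  → nearest: P3 (13.4 km)
Q3 at (-29.4, 9.7):
  P1: 43.9 km
  P2: 26.1 km
  P3: 54.6 km
  → nearest: P2 (26.1 km)
Q4 at (-22.4, -18.4):
  P1: 42.1 km
  P2: 33.0 km
  P3: 34.4 km
  → nearest: P2 (33.0 km)
Q5 at (-18.6, -32.9):
  P1: 48.7 km
  P2: 44.1 km
  P3: 30.3 km
  → nearest: P3 (30.3 km)

Q1→P3; Q2→P3; Q3→P2; Q4→P2; Q5→P3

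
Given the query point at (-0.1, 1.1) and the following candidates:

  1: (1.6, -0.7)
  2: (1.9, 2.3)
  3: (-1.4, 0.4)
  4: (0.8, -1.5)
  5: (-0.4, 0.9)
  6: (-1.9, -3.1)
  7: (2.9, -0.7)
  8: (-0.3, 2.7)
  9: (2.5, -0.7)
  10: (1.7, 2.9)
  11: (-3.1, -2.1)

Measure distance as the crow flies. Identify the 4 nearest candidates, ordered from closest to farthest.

Distances from (-0.1, 1.1):
1: 2.48
2: 2.33
3: 1.48
4: 2.75
5: 0.36
6: 4.57
7: 3.50
8: 1.61
9: 3.16
10: 2.55
11: 4.39
Sorted: 5 (0.36) < 3 (1.48) < 8 (1.61) < 2 (2.33) < 1 (2.48) < 10 (2.55) < …

5, 3, 8, 2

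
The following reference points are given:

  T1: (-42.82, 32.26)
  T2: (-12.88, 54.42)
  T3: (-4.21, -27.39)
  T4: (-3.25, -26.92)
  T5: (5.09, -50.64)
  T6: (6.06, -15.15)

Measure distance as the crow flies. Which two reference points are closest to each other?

Pairwise distances:
T1–T2: √((29.94)² + (22.16)²) = √(896.4036 + 491.0656) = 37.25
T1–T3: √((38.61)² + (-59.65)²) = √(1490.7321 + 3558.1225) = 71.06
T1–T4: √((39.57)² + (-59.18)²) = √(1565.7849 + 3502.2724) = 71.19
T1–T5: √((47.91)² + (-82.90)²) = √(2295.3681 + 6872.4100) = 95.75
T1–T6: √((48.88)² + (-47.41)²) = √(2389.2544 + 2247.7081) = 68.10
T2–T3: √((8.67)² + (-81.81)²) = √(75.1689 + 6692.8761) = 82.27
T2–T4: √((9.63)² + (-81.34)²) = √(92.7369 + 6616.1956) = 81.91
T2–T5: √((17.97)² + (-105.06)²) = √(322.9209 + 11037.6036) = 106.59
T2–T6: √((18.94)² + (-69.57)²) = √(358.7236 + 4839.9849) = 72.10
T3–T4: √((0.96)² + (0.47)²) = √(0.9216 + 0.2209) = 1.07
T3–T5: √((9.30)² + (-23.25)²) = √(86.4900 + 540.5625) = 25.04
T3–T6: √((10.27)² + (12.24)²) = √(105.4729 + 149.8176) = 15.98
T4–T5: √((8.34)² + (-23.72)²) = √(69.5556 + 562.6384) = 25.14
T4–T6: √((9.31)² + (11.77)²) = √(86.6761 + 138.5329) = 15.01
T5–T6: √((0.97)² + (35.49)²) = √(0.9409 + 1259.5401) = 35.50
Closest pair: T3–T4 at 1.07.

T3 and T4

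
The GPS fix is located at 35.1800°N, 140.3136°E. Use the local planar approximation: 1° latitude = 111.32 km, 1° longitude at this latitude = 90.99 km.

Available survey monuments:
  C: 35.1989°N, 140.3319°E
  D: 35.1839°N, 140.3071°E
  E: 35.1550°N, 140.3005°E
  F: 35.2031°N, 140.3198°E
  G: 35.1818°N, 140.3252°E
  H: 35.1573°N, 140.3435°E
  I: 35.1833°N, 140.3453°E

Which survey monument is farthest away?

H

Distances from 35.1800°N, 140.3136°E:
C: √((0.0189·111.32)² + (0.0183·90.99)²) = √(4.426597 + 2.772615) = 2.6831 km
D: √((0.0039·111.32)² + (-0.0065·90.99)²) = √(0.188484 + 0.349795) = 0.7337 km
E: √((-0.0250·111.32)² + (-0.0131·90.99)²) = √(7.745089 + 1.420790) = 3.0275 km
F: √((0.0231·111.32)² + (0.0062·90.99)²) = √(6.612571 + 0.318252) = 2.6326 km
G: √((0.0018·111.32)² + (0.0116·90.99)²) = √(0.040151 + 1.114046) = 1.0743 km
H: √((-0.0227·111.32)² + (0.0299·90.99)²) = √(6.385547 + 7.401670) = 3.7131 km
I: √((0.0033·111.32)² + (0.0317·90.99)²) = √(0.134950 + 8.319665) = 2.9077 km
Maximum: H at 3.7131 km.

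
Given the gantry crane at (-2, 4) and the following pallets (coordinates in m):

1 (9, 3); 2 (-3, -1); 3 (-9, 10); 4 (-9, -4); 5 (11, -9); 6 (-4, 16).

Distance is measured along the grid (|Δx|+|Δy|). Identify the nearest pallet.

Distances from (-2, 4):
1: |11| + |-1| = 11 + 1 = 12 m
2: |-1| + |-5| = 1 + 5 = 6 m
3: |-7| + |6| = 7 + 6 = 13 m
4: |-7| + |-8| = 7 + 8 = 15 m
5: |13| + |-13| = 13 + 13 = 26 m
6: |-2| + |12| = 2 + 12 = 14 m
Minimum: 2 at 6 m.

2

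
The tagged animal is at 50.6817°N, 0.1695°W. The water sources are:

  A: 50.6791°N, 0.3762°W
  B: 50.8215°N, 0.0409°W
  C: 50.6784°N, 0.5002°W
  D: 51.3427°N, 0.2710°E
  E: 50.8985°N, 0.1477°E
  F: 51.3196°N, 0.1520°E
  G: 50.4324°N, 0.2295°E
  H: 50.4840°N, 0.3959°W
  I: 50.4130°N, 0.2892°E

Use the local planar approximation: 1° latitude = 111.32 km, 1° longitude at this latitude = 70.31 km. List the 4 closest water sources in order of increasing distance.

A, B, C, H

Distances from 50.6817°N, 0.1695°W:
A: √((-0.0026·111.32)² + (-0.2067·70.31)²) = √(0.083771 + 211.210327) = 14.5360 km
B: √((0.1398·111.32)² + (0.1286·70.31)²) = √(242.192527 + 81.755341) = 17.9986 km
C: √((-0.0033·111.32)² + (-0.3307·70.31)²) = √(0.134950 + 540.633043) = 23.2544 km
D: √((0.6610·111.32)² + (0.4405·70.31)²) = √(5414.387250 + 959.237219) = 79.8350 km
E: √((0.2168·111.32)² + (0.3172·70.31)²) = √(582.458451 + 497.394013) = 32.8611 km
F: √((0.6379·111.32)² + (0.3215·70.31)²) = √(5042.566098 + 510.970880) = 74.5221 km
G: √((-0.2493·111.32)² + (0.3990·70.31)²) = √(770.177722 + 787.009523) = 39.4612 km
H: √((-0.1977·111.32)² + (-0.2264·70.31)²) = √(484.350479 + 253.388582) = 27.1614 km
I: √((-0.2687·111.32)² + (0.4587·70.31)²) = √(894.708840 + 1040.139708) = 43.9869 km
Sorted: A (14.5360 km) < B (17.9986 km) < C (23.2544 km) < H (27.1614 km) < E (32.8611 km) < G (39.4612 km) < …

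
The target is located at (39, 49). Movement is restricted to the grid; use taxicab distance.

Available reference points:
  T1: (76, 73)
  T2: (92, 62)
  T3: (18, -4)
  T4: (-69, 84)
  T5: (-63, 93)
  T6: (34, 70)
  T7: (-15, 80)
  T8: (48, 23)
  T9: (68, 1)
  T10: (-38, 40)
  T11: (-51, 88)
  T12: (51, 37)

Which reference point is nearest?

T12

Distances from (39, 49):
T1: |37| + |24| = 37 + 24 = 61
T2: |53| + |13| = 53 + 13 = 66
T3: |-21| + |-53| = 21 + 53 = 74
T4: |-108| + |35| = 108 + 35 = 143
T5: |-102| + |44| = 102 + 44 = 146
T6: |-5| + |21| = 5 + 21 = 26
T7: |-54| + |31| = 54 + 31 = 85
T8: |9| + |-26| = 9 + 26 = 35
T9: |29| + |-48| = 29 + 48 = 77
T10: |-77| + |-9| = 77 + 9 = 86
T11: |-90| + |39| = 90 + 39 = 129
T12: |12| + |-12| = 12 + 12 = 24
Minimum: T12 at 24.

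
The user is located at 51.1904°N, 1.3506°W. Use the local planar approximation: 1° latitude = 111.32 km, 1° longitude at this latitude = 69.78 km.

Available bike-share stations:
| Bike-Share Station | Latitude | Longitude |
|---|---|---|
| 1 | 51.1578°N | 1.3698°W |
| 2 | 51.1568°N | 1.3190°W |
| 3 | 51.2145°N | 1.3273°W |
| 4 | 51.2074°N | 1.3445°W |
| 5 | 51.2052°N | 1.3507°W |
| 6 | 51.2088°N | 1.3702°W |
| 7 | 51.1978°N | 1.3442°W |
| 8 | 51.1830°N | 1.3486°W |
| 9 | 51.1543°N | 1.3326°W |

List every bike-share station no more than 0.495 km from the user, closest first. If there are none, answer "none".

Distances from 51.1904°N, 1.3506°W:
1: 3.8684 km
2: 4.3419 km
3: 3.1370 km
4: 1.9397 km
5: 1.6476 km
6: 2.4629 km
7: 0.9370 km
8: 0.8355 km
9: 4.2104 km
Threshold 0.495 km: none within range.

none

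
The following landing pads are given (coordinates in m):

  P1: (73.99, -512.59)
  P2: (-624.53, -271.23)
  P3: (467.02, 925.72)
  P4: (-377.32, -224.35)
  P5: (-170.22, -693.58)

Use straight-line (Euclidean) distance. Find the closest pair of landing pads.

P2 and P4

Pairwise distances:
P1–P2: √((-698.52)² + (241.36)²) = √(487930.1904 + 58254.6496) = 739.04 m
P1–P3: √((393.03)² + (1438.31)²) = √(154472.5809 + 2068735.6561) = 1491.04 m
P1–P4: √((-451.31)² + (288.24)²) = √(203680.7161 + 83082.2976) = 535.50 m
P1–P5: √((-244.21)² + (-180.99)²) = √(59638.5241 + 32757.3801) = 303.97 m
P2–P3: √((1091.55)² + (1196.95)²) = √(1191481.4025 + 1432689.3025) = 1619.93 m
P2–P4: √((247.21)² + (46.88)²) = √(61112.7841 + 2197.7344) = 251.62 m
P2–P5: √((454.31)² + (-422.35)²) = √(206397.5761 + 178379.5225) = 620.30 m
P3–P4: √((-844.34)² + (-1150.07)²) = √(712910.0356 + 1322661.0049) = 1426.73 m
P3–P5: √((-637.24)² + (-1619.30)²) = √(406074.8176 + 2622132.4900) = 1740.17 m
P4–P5: √((207.10)² + (-469.23)²) = √(42890.4100 + 220176.7929) = 512.90 m
Closest pair: P2–P4 at 251.62 m.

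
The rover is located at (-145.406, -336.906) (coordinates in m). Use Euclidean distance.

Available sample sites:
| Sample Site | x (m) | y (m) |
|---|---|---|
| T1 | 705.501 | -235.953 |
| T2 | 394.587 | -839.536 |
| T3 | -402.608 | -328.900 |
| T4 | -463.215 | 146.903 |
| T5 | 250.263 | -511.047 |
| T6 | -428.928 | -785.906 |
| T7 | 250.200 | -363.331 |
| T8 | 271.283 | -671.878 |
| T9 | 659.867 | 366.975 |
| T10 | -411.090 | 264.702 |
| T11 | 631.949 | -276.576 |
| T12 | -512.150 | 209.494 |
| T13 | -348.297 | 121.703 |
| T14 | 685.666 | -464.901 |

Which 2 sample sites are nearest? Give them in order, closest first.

Distances from (-145.406, -336.906):
T1: √((850.907)² + (100.953)²) = √(724042.72265 + 10191.50821) = 856.875 m
T2: √((539.993)² + (-502.630)²) = √(291592.44005 + 252636.91690) = 737.719 m
T3: √((-257.202)² + (8.006)²) = √(66152.86880 + 64.09604) = 257.327 m
T4: √((-317.809)² + (483.809)²) = √(101002.56048 + 234071.14848) = 578.856 m
T5: √((395.669)² + (-174.141)²) = √(156553.95756 + 30325.08788) = 432.295 m
T6: √((-283.522)² + (-449.000)²) = √(80384.72448 + 201601.00000) = 531.023 m
T7: √((395.606)² + (-26.425)²) = √(156504.10724 + 698.28063) = 396.488 m
T8: √((416.689)² + (-334.972)²) = √(173629.72272 + 112206.24078) = 534.636 m
T9: √((805.273)² + (703.881)²) = √(648464.60453 + 495448.46216) = 1069.539 m
T10: √((-265.684)² + (601.608)²) = √(70587.98786 + 361932.18566) = 657.663 m
T11: √((777.355)² + (60.330)²) = √(604280.79603 + 3639.70890) = 779.693 m
T12: √((-366.744)² + (546.400)²) = √(134501.16154 + 298552.96000) = 658.068 m
T13: √((-202.891)² + (458.609)²) = √(41164.75788 + 210322.21488) = 501.485 m
T14: √((831.072)² + (-127.995)²) = √(690680.66918 + 16382.72003) = 840.871 m
Sorted: T3 (257.327 m) < T7 (396.488 m) < T5 (432.295 m) < T13 (501.485 m) < …

T3, T7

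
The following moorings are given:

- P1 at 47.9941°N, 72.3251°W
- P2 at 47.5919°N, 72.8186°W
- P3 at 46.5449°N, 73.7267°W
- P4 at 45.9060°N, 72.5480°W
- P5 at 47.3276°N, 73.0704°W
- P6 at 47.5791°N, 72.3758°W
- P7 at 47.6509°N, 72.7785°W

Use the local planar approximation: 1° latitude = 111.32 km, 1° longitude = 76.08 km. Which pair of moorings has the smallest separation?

P2 and P7

Pairwise distances:
P1–P2: √((-0.4022·111.32)² + (-0.4935·76.08)²) = √(2004.612933 + 1409.663068) = 58.4318 km
P1–P3: √((-1.4492·111.32)² + (-1.4016·76.08)²) = √(26025.737557 + 11370.751947) = 193.3817 km
P1–P4: √((-2.0881·111.32)² + (-0.2229·76.08)²) = √(54031.743558 + 287.581633) = 233.0651 km
P1–P5: √((-0.6665·111.32)² + (-0.7453·76.08)²) = √(5504.865379 + 3215.164887) = 93.3811 km
P1–P6: √((-0.4150·111.32)² + (-0.0507·76.08)²) = √(2134.236725 + 14.878424) = 46.3585 km
P1–P7: √((-0.3432·111.32)² + (-0.4534·76.08)²) = √(1459.623859 + 1189.882396) = 51.4734 km
P2–P3: √((-1.0470·111.32)² + (-0.9081·76.08)²) = √(13584.378028 + 4773.186012) = 135.4901 km
P2–P4: √((-1.6859·111.32)² + (0.2706·76.08)²) = √(35221.675911 + 423.834780) = 188.8002 km
P2–P5: √((-0.2643·111.32)² + (-0.2518·76.08)²) = √(865.646787 + 366.988503) = 35.1089 km
P2–P6: √((-0.0128·111.32)² + (0.4428·76.08)²) = √(2.030329 + 1134.896436) = 33.7183 km
P2–P7: √((0.0590·111.32)² + (0.0401·76.08)²) = √(43.137048 + 9.307429) = 7.2419 km
P3–P4: √((-0.6389·111.32)² + (1.1787·76.08)²) = √(5058.388385 + 8041.694583) = 114.4556 km
P3–P5: √((0.7827·111.32)² + (0.6563·76.08)²) = √(7591.665479 + 2493.135119) = 100.4231 km
P3–P6: √((1.0342·111.32)² + (1.3509·76.08)²) = √(13254.259286 + 10563.003197) = 154.3284 km
P3–P7: √((1.1060·111.32)² + (0.9482·76.08)²) = √(15158.514701 + 5204.043401) = 142.6974 km
P4–P5: √((1.4216·111.32)² + (-0.5224·76.08)²) = √(25043.857554 + 1579.600798) = 163.1670 km
P4–P6: √((1.6731·111.32)² + (0.1722·76.08)²) = √(34688.873270 + 171.635572) = 186.7097 km
P4–P7: √((1.7449·111.32)² + (-0.2305·76.08)²) = √(37730.058678 + 307.526728) = 195.0323 km
P5–P6: √((0.2515·111.32)² + (0.6946·76.08)²) = √(783.830889 + 2792.611781) = 59.8034 km
P5–P7: √((0.3233·111.32)² + (0.2919·76.08)²) = √(1295.262537 + 493.184249) = 42.2900 km
P6–P7: √((0.0718·111.32)² + (-0.4027·76.08)²) = √(63.884468 + 938.651259) = 31.6628 km
Closest pair: P2–P7 at 7.2419 km.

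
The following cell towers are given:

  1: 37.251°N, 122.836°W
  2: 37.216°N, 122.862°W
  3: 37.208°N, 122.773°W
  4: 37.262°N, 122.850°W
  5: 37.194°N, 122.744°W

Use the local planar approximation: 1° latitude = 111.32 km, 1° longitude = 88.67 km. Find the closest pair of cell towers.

1 and 4

Pairwise distances:
1–2: 4.527 km
1–3: 7.357 km
1–4: 1.744 km
1–5: 10.335 km
2–3: 7.942 km
2–4: 5.230 km
2–5: 10.746 km
3–4: 9.097 km
3–5: 3.007 km
4–5: 12.068 km
Closest pair: 1–4 at 1.744 km.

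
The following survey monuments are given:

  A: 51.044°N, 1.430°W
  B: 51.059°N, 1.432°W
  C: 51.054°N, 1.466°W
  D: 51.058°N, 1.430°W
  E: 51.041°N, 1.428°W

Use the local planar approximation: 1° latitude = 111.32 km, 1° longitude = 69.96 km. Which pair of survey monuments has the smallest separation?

Pairwise distances:
A–B: √((0.015·111.32)² + (-0.002·69.96)²) = √(2.78823 + 0.01958) = 1.676 km
A–C: √((0.010·111.32)² + (-0.036·69.96)²) = √(1.23921 + 6.34314) = 2.754 km
A–D: √((0.014·111.32)² + (0.000·69.96)²) = √(2.42886 + 0.00000) = 1.558 km
A–E: √((-0.003·111.32)² + (0.002·69.96)²) = √(0.11153 + 0.01958) = 0.362 km
B–C: √((-0.005·111.32)² + (-0.034·69.96)²) = √(0.30980 + 5.65793) = 2.443 km
B–D: √((-0.001·111.32)² + (0.002·69.96)²) = √(0.01239 + 0.01958) = 0.179 km
B–E: √((-0.018·111.32)² + (0.004·69.96)²) = √(4.01505 + 0.07831) = 2.023 km
C–D: √((0.004·111.32)² + (0.036·69.96)²) = √(0.19827 + 6.34314) = 2.558 km
C–E: √((-0.013·111.32)² + (0.038·69.96)²) = √(2.09427 + 7.06752) = 3.027 km
D–E: √((-0.017·111.32)² + (0.002·69.96)²) = √(3.58133 + 0.01958) = 1.898 km
Closest pair: B–D at 0.179 km.

B and D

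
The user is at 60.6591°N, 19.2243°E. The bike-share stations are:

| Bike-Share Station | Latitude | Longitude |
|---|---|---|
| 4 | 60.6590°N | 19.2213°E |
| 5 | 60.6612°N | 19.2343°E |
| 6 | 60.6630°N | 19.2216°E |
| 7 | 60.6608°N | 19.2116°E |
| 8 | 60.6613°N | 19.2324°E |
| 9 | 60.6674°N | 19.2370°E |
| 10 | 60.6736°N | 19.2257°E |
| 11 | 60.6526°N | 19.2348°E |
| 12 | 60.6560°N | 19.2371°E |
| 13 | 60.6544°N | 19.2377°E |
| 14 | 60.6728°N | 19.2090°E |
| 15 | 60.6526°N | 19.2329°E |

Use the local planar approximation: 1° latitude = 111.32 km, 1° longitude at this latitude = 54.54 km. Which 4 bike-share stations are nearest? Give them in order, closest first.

Distances from 60.6591°N, 19.2243°E:
4: 0.1640 km
5: 0.5934 km
6: 0.4584 km
7: 0.7180 km
8: 0.5051 km
9: 1.1548 km
10: 1.6159 km
11: 0.9228 km
12: 0.7787 km
13: 0.8988 km
14: 1.7384 km
15: 0.8623 km
Sorted: 4 (0.1640 km) < 6 (0.4584 km) < 8 (0.5051 km) < 5 (0.5934 km) < 7 (0.7180 km) < 12 (0.7787 km) < …

4, 6, 8, 5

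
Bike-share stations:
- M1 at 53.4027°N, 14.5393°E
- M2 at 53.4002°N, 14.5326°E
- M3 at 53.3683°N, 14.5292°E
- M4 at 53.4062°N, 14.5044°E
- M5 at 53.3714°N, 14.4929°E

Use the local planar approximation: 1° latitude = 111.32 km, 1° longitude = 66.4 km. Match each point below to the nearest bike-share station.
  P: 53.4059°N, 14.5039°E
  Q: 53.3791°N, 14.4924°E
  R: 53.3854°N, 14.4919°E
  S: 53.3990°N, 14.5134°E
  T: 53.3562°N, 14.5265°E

P at 53.4059°N, 14.5039°E:
  M1: √((-0.0032·111.32)² + (0.0354·66.4)²) = √(0.126896 + 5.525132) = 2.3774 km
  M2: √((-0.0057·111.32)² + (0.0287·66.4)²) = √(0.402621 + 3.631616) = 2.0085 km
  M3: √((-0.0376·111.32)² + (0.0253·66.4)²) = √(17.519515 + 2.822131) = 4.5102 km
  M4: √((0.0003·111.32)² + (0.0005·66.4)²) = √(0.001115 + 0.001102) = 0.0471 km
  M5: √((-0.0345·111.32)² + (-0.0110·66.4)²) = √(14.749747 + 0.533484) = 3.9094 km
  → nearest: M4 (0.0471 km)
Q at 53.3791°N, 14.4924°E:
  M1: √((0.0236·111.32)² + (0.0469·66.4)²) = √(6.901928 + 9.697993) = 4.0743 km
  M2: √((0.0211·111.32)² + (0.0402·66.4)²) = √(5.517106 + 7.125056) = 3.5556 km
  M3: √((-0.0108·111.32)² + (0.0368·66.4)²) = √(1.445419 + 5.970790) = 2.7233 km
  M4: √((0.0271·111.32)² + (0.0120·66.4)²) = √(9.100913 + 0.634890) = 3.1202 km
  M5: √((-0.0077·111.32)² + (0.0005·66.4)²) = √(0.734730 + 0.001102) = 0.8578 km
  → nearest: M5 (0.8578 km)
R at 53.3854°N, 14.4919°E:
  M1: √((0.0173·111.32)² + (0.0474·66.4)²) = √(3.708844 + 9.905875) = 3.6898 km
  M2: √((0.0148·111.32)² + (0.0407·66.4)²) = √(2.714375 + 7.303398) = 3.1651 km
  M3: √((-0.0171·111.32)² + (0.0373·66.4)²) = √(3.623586 + 6.134142) = 3.1237 km
  M4: √((0.0208·111.32)² + (0.0125·66.4)²) = √(5.361336 + 0.688900) = 2.4597 km
  M5: √((-0.0140·111.32)² + (0.0010·66.4)²) = √(2.428860 + 0.004409) = 1.5599 km
  → nearest: M5 (1.5599 km)
S at 53.3990°N, 14.5134°E:
  M1: √((0.0037·111.32)² + (0.0259·66.4)²) = √(0.169648 + 2.957574) = 1.7684 km
  M2: √((0.0012·111.32)² + (0.0192·66.4)²) = √(0.017845 + 1.625319) = 1.2819 km
  M3: √((-0.0307·111.32)² + (0.0158·66.4)²) = √(11.679470 + 1.100653) = 3.5749 km
  M4: √((0.0072·111.32)² + (-0.0090·66.4)²) = √(0.642409 + 0.357126) = 0.9998 km
  M5: √((-0.0276·111.32)² + (-0.0205·66.4)²) = √(9.439838 + 1.852865) = 3.3605 km
  → nearest: M4 (0.9998 km)
T at 53.3562°N, 14.5265°E:
  M1: √((0.0465·111.32)² + (0.0128·66.4)²) = √(26.794910 + 0.722364) = 5.2457 km
  M2: √((0.0440·111.32)² + (0.0061·66.4)²) = √(23.991188 + 0.164057) = 4.9148 km
  M3: √((0.0121·111.32)² + (0.0027·66.4)²) = √(1.814334 + 0.032141) = 1.3589 km
  M4: √((0.0500·111.32)² + (-0.0221·66.4)²) = √(30.980356 + 2.153380) = 5.7562 km
  M5: √((0.0152·111.32)² + (-0.0336·66.4)²) = √(2.863081 + 4.977539) = 2.8001 km
  → nearest: M3 (1.3589 km)

P→M4; Q→M5; R→M5; S→M4; T→M3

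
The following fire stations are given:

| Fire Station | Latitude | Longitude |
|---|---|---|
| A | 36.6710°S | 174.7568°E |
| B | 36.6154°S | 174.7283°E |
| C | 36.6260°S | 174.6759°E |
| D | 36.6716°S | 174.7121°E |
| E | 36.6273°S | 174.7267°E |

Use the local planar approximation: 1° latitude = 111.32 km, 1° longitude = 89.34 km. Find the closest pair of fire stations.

B and E

Pairwise distances:
B–E: 1.3324 km
A–D: 3.9941 km
C–E: 4.5408 km
B–C: 4.8278 km
D–E: 5.1011 km
A–E: 5.5585 km
C–D: 6.0189 km
B–D: 6.4214 km
A–B: 6.6927 km
A–C: 8.7939 km
Closest pair: B–E at 1.3324 km.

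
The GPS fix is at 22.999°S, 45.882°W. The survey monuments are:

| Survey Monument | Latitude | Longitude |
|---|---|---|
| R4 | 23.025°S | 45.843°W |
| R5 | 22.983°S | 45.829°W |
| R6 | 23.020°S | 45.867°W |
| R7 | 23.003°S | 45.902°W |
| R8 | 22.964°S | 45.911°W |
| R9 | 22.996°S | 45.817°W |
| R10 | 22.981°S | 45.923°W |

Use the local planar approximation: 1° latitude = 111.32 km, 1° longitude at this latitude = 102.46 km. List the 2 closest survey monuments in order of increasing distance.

Distances from 22.999°S, 45.882°W:
R4: √((-0.026·111.32)² + (0.039·102.46)²) = √(8.37709 + 15.96754) = 4.934 km
R5: √((0.016·111.32)² + (0.053·102.46)²) = √(3.17239 + 29.48903) = 5.715 km
R6: √((-0.021·111.32)² + (0.015·102.46)²) = √(5.46493 + 2.36206) = 2.798 km
R7: √((-0.004·111.32)² + (-0.020·102.46)²) = √(0.19827 + 4.19922) = 2.097 km
R8: √((0.035·111.32)² + (-0.029·102.46)²) = √(15.18037 + 8.82886) = 4.900 km
R9: √((0.003·111.32)² + (0.065·102.46)²) = √(0.11153 + 44.35427) = 6.668 km
R10: √((0.018·111.32)² + (-0.041·102.46)²) = √(4.01505 + 17.64722) = 4.654 km
Sorted: R7 (2.097 km) < R6 (2.798 km) < R10 (4.654 km) < R8 (4.900 km) < …

R7, R6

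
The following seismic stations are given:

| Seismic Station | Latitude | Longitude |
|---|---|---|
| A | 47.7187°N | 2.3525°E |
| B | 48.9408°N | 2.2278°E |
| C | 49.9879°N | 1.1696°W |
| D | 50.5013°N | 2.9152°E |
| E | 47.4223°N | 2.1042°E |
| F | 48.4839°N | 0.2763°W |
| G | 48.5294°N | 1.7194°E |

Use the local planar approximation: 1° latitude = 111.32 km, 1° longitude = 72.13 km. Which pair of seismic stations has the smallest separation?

Pairwise distances:
A–B: √((1.2221·111.32)² + (-0.1247·72.13)²) = √(18508.016735 + 80.903027) = 136.3412 km
A–C: √((2.2692·111.32)² + (-3.5221·72.13)²) = √(63810.470243 + 64540.931492) = 358.2616 km
A–D: √((2.7826·111.32)² + (0.5627·72.13)²) = √(95950.657906 + 1647.349296) = 312.4068 km
A–E: √((-0.2964·111.32)² + (-0.2483·72.13)²) = √(1088.686391 + 320.763766) = 37.5426 km
A–F: √((0.7652·111.32)² + (-2.6288·72.13)²) = √(7255.984027 + 35953.978680) = 207.8701 km
A–G: √((0.8107·111.32)² + (-0.6331·72.13)²) = √(8144.543390 + 2085.338164) = 101.1429 km
B–C: √((1.0471·111.32)² + (-3.3974·72.13)²) = √(13586.973067 + 60051.689346) = 271.3644 km
B–D: √((1.5605·111.32)² + (0.6874·72.13)²) = √(30176.852585 + 2458.390789) = 180.6523 km
B–E: √((-1.5185·111.32)² + (-0.1236·72.13)²) = √(28574.325514 + 79.482004) = 169.2744 km
B–F: √((-0.4569·111.32)² + (-2.5041·72.13)²) = √(2586.954030 + 32623.849189) = 187.6454 km
B–G: √((-0.4114·111.32)² + (-0.5084·72.13)²) = √(2097.369606 + 1344.754320) = 58.6696 km
C–D: √((0.5134·111.32)² + (4.0848·72.13)²) = √(3266.315441 + 86810.740202) = 300.1284 km
C–E: √((-2.5656·111.32)² + (3.2738·72.13)²) = √(81568.840557 + 55761.718943) = 370.5814 km
C–F: √((-1.5040·111.32)² + (0.8933·72.13)²) = √(28031.224383 + 4151.705433) = 179.3960 km
C–G: √((-1.4585·111.32)² + (2.8890·72.13)²) = √(26360.841038 + 43423.712246) = 264.1677 km
D–E: √((-3.0790·111.32)² + (-0.8110·72.13)²) = √(117480.496458 + 3421.949317) = 347.7103 km
D–F: √((-2.0174·111.32)² + (-3.1915·72.13)²) = √(50434.814556 + 52993.372866) = 321.6025 km
D–G: √((-1.9719·111.32)² + (-1.1958·72.13)²) = √(48185.477754 + 7439.589324) = 235.8497 km
E–F: √((1.0616·111.32)² + (-2.3805·72.13)²) = √(13965.877072 + 29482.766711) = 208.4434 km
E–G: √((1.1071·111.32)² + (-0.3848·72.13)²) = √(15188.682256 + 770.374664) = 126.3292 km
F–G: √((0.0455·111.32)² + (1.9957·72.13)²) = √(25.654833 + 20721.556724) = 144.0389 km
Closest pair: A–E at 37.5426 km.

A and E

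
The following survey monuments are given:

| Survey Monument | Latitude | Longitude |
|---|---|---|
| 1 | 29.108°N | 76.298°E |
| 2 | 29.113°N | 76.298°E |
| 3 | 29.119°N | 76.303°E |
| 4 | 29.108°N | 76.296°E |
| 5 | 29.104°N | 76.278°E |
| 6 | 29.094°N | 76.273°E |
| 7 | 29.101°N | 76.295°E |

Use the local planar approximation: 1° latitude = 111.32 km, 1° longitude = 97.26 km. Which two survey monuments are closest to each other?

1 and 4

Pairwise distances:
1–4: 0.195 km
1–2: 0.557 km
2–4: 0.590 km
4–7: 0.785 km
2–3: 0.826 km
1–7: 0.832 km
5–6: 1.215 km
1–3: 1.318 km
2–7: 1.367 km
3–4: 1.401 km
5–7: 1.687 km
4–5: 1.806 km
1–5: 1.996 km
3–7: 2.150 km
2–5: 2.188 km
6–7: 2.277 km
4–6: 2.726 km
1–6: 2.888 km
3–5: 2.950 km
2–6: 3.223 km
3–6: 4.032 km
Closest pair: 1–4 at 0.195 km.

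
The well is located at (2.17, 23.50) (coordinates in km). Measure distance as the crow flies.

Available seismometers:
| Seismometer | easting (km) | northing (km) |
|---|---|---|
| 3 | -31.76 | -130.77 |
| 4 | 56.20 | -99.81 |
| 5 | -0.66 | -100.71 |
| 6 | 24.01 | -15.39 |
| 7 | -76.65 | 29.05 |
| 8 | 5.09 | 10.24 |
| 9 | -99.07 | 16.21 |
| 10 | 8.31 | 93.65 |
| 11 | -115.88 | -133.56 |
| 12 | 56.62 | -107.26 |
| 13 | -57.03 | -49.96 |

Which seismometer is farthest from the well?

Distances from (2.17, 23.50):
3: 157.96 km
4: 134.63 km
5: 124.24 km
6: 44.60 km
7: 79.02 km
8: 13.58 km
9: 101.50 km
10: 70.42 km
11: 196.48 km
12: 141.64 km
13: 94.35 km
Maximum: 11 at 196.48 km.

11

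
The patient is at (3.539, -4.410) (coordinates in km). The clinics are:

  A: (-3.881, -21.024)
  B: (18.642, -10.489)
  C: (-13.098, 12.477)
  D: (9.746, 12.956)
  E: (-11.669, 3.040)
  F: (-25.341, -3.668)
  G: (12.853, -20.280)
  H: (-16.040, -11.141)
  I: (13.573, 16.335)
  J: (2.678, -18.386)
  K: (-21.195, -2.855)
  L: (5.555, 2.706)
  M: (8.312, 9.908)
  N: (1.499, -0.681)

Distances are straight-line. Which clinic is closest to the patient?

N

Distances from (3.539, -4.410):
A: √((-7.420)² + (-16.614)²) = √(55.05640 + 276.02500) = 18.196 km
B: √((15.103)² + (-6.079)²) = √(228.10061 + 36.95424) = 16.281 km
C: √((-16.637)² + (16.887)²) = √(276.78977 + 285.17077) = 23.706 km
D: √((6.207)² + (17.366)²) = √(38.52685 + 301.57796) = 18.442 km
E: √((-15.208)² + (7.450)²) = √(231.28326 + 55.50250) = 16.935 km
F: √((-28.880)² + (0.742)²) = √(834.05440 + 0.55056) = 28.890 km
G: √((9.314)² + (-15.870)²) = √(86.75060 + 251.85690) = 18.401 km
H: √((-19.579)² + (-6.731)²) = √(383.33724 + 45.30636) = 20.704 km
I: √((10.034)² + (20.745)²) = √(100.68116 + 430.35503) = 23.044 km
J: √((-0.861)² + (-13.976)²) = √(0.74132 + 195.32858) = 14.002 km
K: √((-24.734)² + (1.555)²) = √(611.77076 + 2.41803) = 24.783 km
L: √((2.016)² + (7.116)²) = √(4.06426 + 50.63746) = 7.396 km
M: √((4.773)² + (14.318)²) = √(22.78153 + 205.00512) = 15.093 km
N: √((-2.040)² + (3.729)²) = √(4.16160 + 13.90544) = 4.251 km
Minimum: N at 4.251 km.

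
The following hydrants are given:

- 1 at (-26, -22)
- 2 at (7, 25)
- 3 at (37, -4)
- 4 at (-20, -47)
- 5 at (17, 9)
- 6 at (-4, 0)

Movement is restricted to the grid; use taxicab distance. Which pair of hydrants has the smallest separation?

Pairwise distances:
1–2: 80
1–3: 81
1–4: 31
1–5: 74
1–6: 44
2–3: 59
2–4: 99
2–5: 26
2–6: 36
3–4: 100
3–5: 33
3–6: 45
4–5: 93
4–6: 63
5–6: 30
Closest pair: 2–5 at 26.

2 and 5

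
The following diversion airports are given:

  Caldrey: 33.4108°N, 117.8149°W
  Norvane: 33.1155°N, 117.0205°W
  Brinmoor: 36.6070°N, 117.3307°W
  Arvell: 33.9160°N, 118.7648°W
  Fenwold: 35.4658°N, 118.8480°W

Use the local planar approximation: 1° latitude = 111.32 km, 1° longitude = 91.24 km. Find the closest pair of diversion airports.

Caldrey and Norvane

Pairwise distances:
Caldrey–Norvane: 79.5872 km
Caldrey–Brinmoor: 358.5332 km
Caldrey–Arvell: 103.3165 km
Caldrey–Fenwold: 247.4213 km
Norvane–Brinmoor: 389.7029 km
Norvane–Arvell: 182.3995 km
Norvane–Fenwold: 310.2510 km
Brinmoor–Arvell: 326.8921 km
Brinmoor–Fenwold: 187.8935 km
Arvell–Fenwold: 172.6907 km
Closest pair: Caldrey–Norvane at 79.5872 km.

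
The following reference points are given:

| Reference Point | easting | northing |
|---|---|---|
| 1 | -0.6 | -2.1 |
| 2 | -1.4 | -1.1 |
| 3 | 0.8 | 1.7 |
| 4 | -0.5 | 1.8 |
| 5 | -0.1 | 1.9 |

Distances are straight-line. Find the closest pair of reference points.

Pairwise distances:
1–2: 1.28
1–3: 4.05
1–4: 3.90
1–5: 4.03
2–3: 3.56
2–4: 3.04
2–5: 3.27
3–4: 1.30
3–5: 0.92
4–5: 0.41
Closest pair: 4–5 at 0.41.

4 and 5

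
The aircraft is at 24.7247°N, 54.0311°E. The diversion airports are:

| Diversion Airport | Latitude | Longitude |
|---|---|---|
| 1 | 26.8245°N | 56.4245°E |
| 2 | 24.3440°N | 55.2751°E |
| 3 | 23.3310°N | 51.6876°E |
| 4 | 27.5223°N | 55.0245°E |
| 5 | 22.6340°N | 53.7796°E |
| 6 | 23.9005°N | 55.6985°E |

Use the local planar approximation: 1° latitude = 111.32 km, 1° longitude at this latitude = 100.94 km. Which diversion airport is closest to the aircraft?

2

Distances from 24.7247°N, 54.0311°E:
1: √((2.0998·111.32)² + (2.3934·100.94)²) = √(54638.939080 + 58365.629531) = 336.1615 km
2: √((-0.3807·111.32)² + (1.2440·100.94)²) = √(1796.024054 + 15767.664171) = 132.5281 km
3: √((-1.3937·111.32)² + (-2.3435·100.94)²) = √(24070.493556 + 55957.269767) = 282.8918 km
4: √((2.7976·111.32)² + (0.9934·100.94)²) = √(96987.917401 + 10054.834164) = 327.1739 km
5: √((-2.0907·111.32)² + (-0.2515·100.94)²) = √(54166.382698 + 644.469813) = 234.1172 km
6: √((-0.8242·111.32)² + (1.6674·100.94)²) = √(8418.052224 + 28327.366084) = 191.6909 km
Minimum: 2 at 132.5281 km.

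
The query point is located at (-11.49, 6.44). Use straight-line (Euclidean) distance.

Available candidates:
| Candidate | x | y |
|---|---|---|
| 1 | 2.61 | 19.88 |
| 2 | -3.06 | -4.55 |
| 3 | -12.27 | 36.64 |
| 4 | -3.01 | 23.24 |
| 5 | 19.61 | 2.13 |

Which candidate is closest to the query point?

Distances from (-11.49, 6.44):
1: √((14.10)² + (13.44)²) = √(198.8100 + 180.6336) = 19.48
2: √((8.43)² + (-10.99)²) = √(71.0649 + 120.7801) = 13.85
3: √((-0.78)² + (30.20)²) = √(0.6084 + 912.0400) = 30.21
4: √((8.48)² + (16.80)²) = √(71.9104 + 282.2400) = 18.82
5: √((31.10)² + (-4.31)²) = √(967.2100 + 18.5761) = 31.40
Minimum: 2 at 13.85.

2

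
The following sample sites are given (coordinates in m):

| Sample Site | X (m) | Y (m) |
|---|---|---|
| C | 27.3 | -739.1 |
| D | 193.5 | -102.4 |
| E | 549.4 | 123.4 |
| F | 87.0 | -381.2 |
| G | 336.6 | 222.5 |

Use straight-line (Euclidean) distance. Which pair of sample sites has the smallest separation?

Pairwise distances:
E–G: 234.7 m
D–F: 298.4 m
D–G: 355.0 m
C–F: 362.8 m
D–E: 421.5 m
F–G: 653.3 m
C–D: 658.0 m
E–F: 684.4 m
C–E: 1008.2 m
C–G: 1010.1 m
Closest pair: E–G at 234.7 m.

E and G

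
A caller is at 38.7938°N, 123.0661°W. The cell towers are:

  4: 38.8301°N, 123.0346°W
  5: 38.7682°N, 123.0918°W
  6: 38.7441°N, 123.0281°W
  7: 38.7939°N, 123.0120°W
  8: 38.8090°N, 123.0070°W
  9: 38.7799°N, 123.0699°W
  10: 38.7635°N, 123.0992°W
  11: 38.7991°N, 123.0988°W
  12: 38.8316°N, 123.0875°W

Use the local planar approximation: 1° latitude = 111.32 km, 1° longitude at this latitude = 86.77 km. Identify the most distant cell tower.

6

Distances from 38.7938°N, 123.0661°W:
4: √((0.0363·111.32)² + (0.0315·86.77)²) = √(16.329002 + 7.470683) = 4.8785 km
5: √((-0.0256·111.32)² + (-0.0257·86.77)²) = √(8.121314 + 4.972851) = 3.6186 km
6: √((-0.0497·111.32)² + (0.0380·86.77)²) = √(30.609707 + 10.871924) = 6.4406 km
7: √((0.0001·111.32)² + (0.0541·86.77)²) = √(0.000124 + 22.036049) = 4.6943 km
8: √((0.0152·111.32)² + (0.0591·86.77)²) = √(2.863081 + 26.297481) = 5.4001 km
9: √((-0.0139·111.32)² + (-0.0038·86.77)²) = √(2.394286 + 0.108719) = 1.5821 km
10: √((-0.0303·111.32)² + (-0.0331·86.77)²) = √(11.377102 + 8.248884) = 4.4301 km
11: √((0.0053·111.32)² + (-0.0327·86.77)²) = √(0.348095 + 8.050720) = 2.8981 km
12: √((0.0378·111.32)² + (-0.0214·86.77)²) = √(17.706389 + 3.447996) = 4.5994 km
Maximum: 6 at 6.4406 km.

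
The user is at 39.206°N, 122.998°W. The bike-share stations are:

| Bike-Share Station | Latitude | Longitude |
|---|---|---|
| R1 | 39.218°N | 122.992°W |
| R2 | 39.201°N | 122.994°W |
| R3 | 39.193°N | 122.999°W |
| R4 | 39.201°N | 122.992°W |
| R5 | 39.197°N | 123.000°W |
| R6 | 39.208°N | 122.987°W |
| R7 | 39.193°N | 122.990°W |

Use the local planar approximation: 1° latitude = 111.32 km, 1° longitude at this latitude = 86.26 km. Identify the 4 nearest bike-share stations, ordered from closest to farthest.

Distances from 39.206°N, 122.998°W:
R1: √((0.012·111.32)² + (0.006·86.26)²) = √(1.78447 + 0.26787) = 1.433 km
R2: √((-0.005·111.32)² + (0.004·86.26)²) = √(0.30980 + 0.11905) = 0.655 km
R3: √((-0.013·111.32)² + (-0.001·86.26)²) = √(2.09427 + 0.00744) = 1.450 km
R4: √((-0.005·111.32)² + (0.006·86.26)²) = √(0.30980 + 0.26787) = 0.760 km
R5: √((-0.009·111.32)² + (-0.002·86.26)²) = √(1.00376 + 0.02976) = 1.017 km
R6: √((0.002·111.32)² + (0.011·86.26)²) = √(0.04957 + 0.90034) = 0.975 km
R7: √((-0.013·111.32)² + (0.008·86.26)²) = √(2.09427 + 0.47621) = 1.603 km
Sorted: R2 (0.655 km) < R4 (0.760 km) < R6 (0.975 km) < R5 (1.017 km) < R1 (1.433 km) < R3 (1.450 km) < …

R2, R4, R6, R5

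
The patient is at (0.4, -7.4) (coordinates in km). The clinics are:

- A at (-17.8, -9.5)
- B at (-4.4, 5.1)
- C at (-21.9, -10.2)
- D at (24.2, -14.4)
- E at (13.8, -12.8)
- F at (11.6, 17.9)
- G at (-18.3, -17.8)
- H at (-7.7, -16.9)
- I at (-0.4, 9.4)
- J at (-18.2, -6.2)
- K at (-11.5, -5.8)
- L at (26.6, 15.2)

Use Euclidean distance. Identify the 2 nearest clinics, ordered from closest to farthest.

K, H

Distances from (0.4, -7.4):
A: 18.3 km
B: 13.4 km
C: 22.5 km
D: 24.8 km
E: 14.4 km
F: 27.7 km
G: 21.4 km
H: 12.5 km
I: 16.8 km
J: 18.6 km
K: 12.0 km
L: 34.6 km
Sorted: K (12.0 km) < H (12.5 km) < B (13.4 km) < E (14.4 km) < …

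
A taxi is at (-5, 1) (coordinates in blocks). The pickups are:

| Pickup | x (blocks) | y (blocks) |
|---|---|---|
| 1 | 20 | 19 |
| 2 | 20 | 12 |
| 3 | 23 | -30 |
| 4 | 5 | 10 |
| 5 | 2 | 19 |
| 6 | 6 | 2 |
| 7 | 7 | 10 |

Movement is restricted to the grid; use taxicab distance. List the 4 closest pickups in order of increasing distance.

Distances from (-5, 1):
1: 43 blocks
2: 36 blocks
3: 59 blocks
4: 19 blocks
5: 25 blocks
6: 12 blocks
7: 21 blocks
Sorted: 6 (12 blocks) < 4 (19 blocks) < 7 (21 blocks) < 5 (25 blocks) < 2 (36 blocks) < 1 (43 blocks) < …

6, 4, 7, 5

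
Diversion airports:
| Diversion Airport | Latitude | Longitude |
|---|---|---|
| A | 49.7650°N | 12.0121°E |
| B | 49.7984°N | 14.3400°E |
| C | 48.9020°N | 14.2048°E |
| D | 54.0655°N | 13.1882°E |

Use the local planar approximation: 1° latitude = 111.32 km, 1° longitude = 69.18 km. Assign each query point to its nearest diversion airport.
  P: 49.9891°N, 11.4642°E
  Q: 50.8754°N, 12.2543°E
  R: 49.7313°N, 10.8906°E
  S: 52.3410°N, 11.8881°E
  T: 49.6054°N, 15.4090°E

P at 49.9891°N, 11.4642°E:
  A: 45.3766 km
  B: 200.0772 km
  C: 224.9245 km
  D: 469.1963 km
  → nearest: A (45.3766 km)
Q at 50.8754°N, 12.2543°E:
  A: 124.7402 km
  B: 187.5986 km
  C: 257.8108 km
  D: 360.9511 km
  → nearest: A (124.7402 km)
R at 49.7313°N, 10.8906°E:
  A: 77.6760 km
  B: 238.7464 km
  C: 247.1643 km
  D: 507.9906 km
  → nearest: A (77.6760 km)
S at 52.3410°N, 11.8881°E:
  A: 286.8886 km
  B: 329.9768 km
  C: 415.0237 km
  D: 211.9961 km
  → nearest: D (211.9961 km)
T at 49.6054°N, 15.4090°E:
  A: 235.6682 km
  B: 77.0111 km
  C: 114.3296 km
  D: 519.7252 km
  → nearest: B (77.0111 km)

P→A; Q→A; R→A; S→D; T→B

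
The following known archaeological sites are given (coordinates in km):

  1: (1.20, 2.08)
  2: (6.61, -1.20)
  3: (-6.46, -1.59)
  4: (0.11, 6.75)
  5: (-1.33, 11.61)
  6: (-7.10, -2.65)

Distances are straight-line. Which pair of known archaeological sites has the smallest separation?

Pairwise distances:
3–6: 1.24 km
1–4: 4.80 km
4–5: 5.07 km
1–2: 6.33 km
1–3: 8.49 km
1–6: 9.55 km
1–5: 9.86 km
2–4: 10.27 km
3–4: 10.62 km
4–6: 11.85 km
2–3: 13.08 km
2–6: 13.79 km
3–5: 14.16 km
2–5: 15.07 km
5–6: 15.38 km
Closest pair: 3–6 at 1.24 km.

3 and 6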